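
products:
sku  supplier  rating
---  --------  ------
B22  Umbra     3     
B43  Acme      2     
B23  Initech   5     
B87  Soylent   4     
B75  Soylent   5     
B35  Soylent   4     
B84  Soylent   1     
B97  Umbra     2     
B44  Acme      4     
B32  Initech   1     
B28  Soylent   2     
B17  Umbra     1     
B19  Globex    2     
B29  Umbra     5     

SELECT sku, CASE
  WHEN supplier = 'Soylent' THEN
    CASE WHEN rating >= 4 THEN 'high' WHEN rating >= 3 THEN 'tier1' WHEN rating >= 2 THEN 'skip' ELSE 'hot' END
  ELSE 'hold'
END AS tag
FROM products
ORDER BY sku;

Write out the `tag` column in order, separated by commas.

hold, hold, hold, hold, skip, hold, hold, high, hold, hold, high, hot, high, hold

sku=B17: supplier='Umbra' → outer ELSE → hold
sku=B19: supplier='Globex' → outer ELSE → hold
sku=B22: supplier='Umbra' → outer ELSE → hold
sku=B23: supplier='Initech' → outer ELSE → hold
sku=B28: supplier='Soylent' → inner[rating >= 2] → skip
sku=B29: supplier='Umbra' → outer ELSE → hold
sku=B32: supplier='Initech' → outer ELSE → hold
sku=B35: supplier='Soylent' → inner[rating >= 4] → high
sku=B43: supplier='Acme' → outer ELSE → hold
sku=B44: supplier='Acme' → outer ELSE → hold
sku=B75: supplier='Soylent' → inner[rating >= 4] → high
sku=B84: supplier='Soylent' → inner[ELSE] → hot
sku=B87: supplier='Soylent' → inner[rating >= 4] → high
sku=B97: supplier='Umbra' → outer ELSE → hold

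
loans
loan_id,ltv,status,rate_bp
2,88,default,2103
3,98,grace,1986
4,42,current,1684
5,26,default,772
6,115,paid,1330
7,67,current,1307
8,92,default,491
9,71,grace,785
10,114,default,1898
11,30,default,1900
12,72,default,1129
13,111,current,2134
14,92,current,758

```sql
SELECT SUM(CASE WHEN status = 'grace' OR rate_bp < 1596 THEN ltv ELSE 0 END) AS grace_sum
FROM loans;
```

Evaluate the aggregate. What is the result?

633

loan_id=2: ✗
loan_id=3: ✓ → 98
loan_id=4: ✗
loan_id=5: ✓ → 26
loan_id=6: ✓ → 115
loan_id=7: ✓ → 67
loan_id=8: ✓ → 92
loan_id=9: ✓ → 71
loan_id=10: ✗
loan_id=11: ✗
loan_id=12: ✓ → 72
loan_id=13: ✗
loan_id=14: ✓ → 92
grace_sum = 98 + 26 + 115 + 67 + 92 + 71 + 72 + 92 = 633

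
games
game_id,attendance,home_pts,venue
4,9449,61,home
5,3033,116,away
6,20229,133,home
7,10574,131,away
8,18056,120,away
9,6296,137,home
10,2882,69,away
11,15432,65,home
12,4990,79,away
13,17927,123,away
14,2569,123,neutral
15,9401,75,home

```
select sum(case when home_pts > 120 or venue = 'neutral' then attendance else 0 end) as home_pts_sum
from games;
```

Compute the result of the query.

game_id=4: ✗
game_id=5: ✗
game_id=6: ✓ → 20229
game_id=7: ✓ → 10574
game_id=8: ✗
game_id=9: ✓ → 6296
game_id=10: ✗
game_id=11: ✗
game_id=12: ✗
game_id=13: ✓ → 17927
game_id=14: ✓ → 2569
game_id=15: ✗
home_pts_sum = 20229 + 10574 + 6296 + 17927 + 2569 = 57595

57595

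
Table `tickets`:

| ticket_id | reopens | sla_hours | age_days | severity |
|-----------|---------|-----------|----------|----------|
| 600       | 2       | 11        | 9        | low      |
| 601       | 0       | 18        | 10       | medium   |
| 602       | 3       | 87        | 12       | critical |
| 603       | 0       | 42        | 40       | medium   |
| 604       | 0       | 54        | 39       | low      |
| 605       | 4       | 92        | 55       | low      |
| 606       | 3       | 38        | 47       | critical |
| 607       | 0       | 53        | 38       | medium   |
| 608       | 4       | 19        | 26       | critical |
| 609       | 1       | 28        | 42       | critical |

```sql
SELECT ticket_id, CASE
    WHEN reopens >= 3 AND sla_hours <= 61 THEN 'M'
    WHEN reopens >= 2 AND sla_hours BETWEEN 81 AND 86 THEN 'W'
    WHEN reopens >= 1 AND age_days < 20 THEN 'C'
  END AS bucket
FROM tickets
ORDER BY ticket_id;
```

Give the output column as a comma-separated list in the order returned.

C, NULL, C, NULL, NULL, NULL, M, NULL, M, NULL

ticket_id=600: reopens >= 1 AND age_days < 20 → C
ticket_id=601: (no match → NULL) → NULL
ticket_id=602: reopens >= 1 AND age_days < 20 → C
ticket_id=603: (no match → NULL) → NULL
ticket_id=604: (no match → NULL) → NULL
ticket_id=605: (no match → NULL) → NULL
ticket_id=606: reopens >= 3 AND sla_hours <= 61 → M
ticket_id=607: (no match → NULL) → NULL
ticket_id=608: reopens >= 3 AND sla_hours <= 61 → M
ticket_id=609: (no match → NULL) → NULL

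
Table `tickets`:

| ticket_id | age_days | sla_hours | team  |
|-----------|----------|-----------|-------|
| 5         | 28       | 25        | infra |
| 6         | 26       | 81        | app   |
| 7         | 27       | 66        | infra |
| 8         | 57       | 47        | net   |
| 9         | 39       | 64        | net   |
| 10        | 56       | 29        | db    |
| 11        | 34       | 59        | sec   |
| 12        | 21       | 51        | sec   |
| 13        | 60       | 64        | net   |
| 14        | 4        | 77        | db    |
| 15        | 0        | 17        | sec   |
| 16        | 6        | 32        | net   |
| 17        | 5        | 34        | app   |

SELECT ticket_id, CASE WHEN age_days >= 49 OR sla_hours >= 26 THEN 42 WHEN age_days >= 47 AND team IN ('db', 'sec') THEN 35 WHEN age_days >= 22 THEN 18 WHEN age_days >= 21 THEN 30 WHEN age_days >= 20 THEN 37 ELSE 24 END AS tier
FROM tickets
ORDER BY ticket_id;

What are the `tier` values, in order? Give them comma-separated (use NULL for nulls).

18, 42, 42, 42, 42, 42, 42, 42, 42, 42, 24, 42, 42

ticket_id=5: age_days >= 22 → 18
ticket_id=6: age_days >= 49 OR sla_hours >= 26 → 42
ticket_id=7: age_days >= 49 OR sla_hours >= 26 → 42
ticket_id=8: age_days >= 49 OR sla_hours >= 26 → 42
ticket_id=9: age_days >= 49 OR sla_hours >= 26 → 42
ticket_id=10: age_days >= 49 OR sla_hours >= 26 → 42
ticket_id=11: age_days >= 49 OR sla_hours >= 26 → 42
ticket_id=12: age_days >= 49 OR sla_hours >= 26 → 42
ticket_id=13: age_days >= 49 OR sla_hours >= 26 → 42
ticket_id=14: age_days >= 49 OR sla_hours >= 26 → 42
ticket_id=15: ELSE → 24
ticket_id=16: age_days >= 49 OR sla_hours >= 26 → 42
ticket_id=17: age_days >= 49 OR sla_hours >= 26 → 42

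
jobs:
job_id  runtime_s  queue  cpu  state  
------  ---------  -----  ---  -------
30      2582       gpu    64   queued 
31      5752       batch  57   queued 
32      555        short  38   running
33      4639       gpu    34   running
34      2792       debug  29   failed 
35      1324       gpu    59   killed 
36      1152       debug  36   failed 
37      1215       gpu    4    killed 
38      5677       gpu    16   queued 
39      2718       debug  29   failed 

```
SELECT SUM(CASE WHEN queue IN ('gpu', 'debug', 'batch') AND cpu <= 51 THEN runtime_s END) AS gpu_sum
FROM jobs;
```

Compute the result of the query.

job_id=30: ✗
job_id=31: ✗
job_id=32: ✗
job_id=33: ✓ → 4639
job_id=34: ✓ → 2792
job_id=35: ✗
job_id=36: ✓ → 1152
job_id=37: ✓ → 1215
job_id=38: ✓ → 5677
job_id=39: ✓ → 2718
gpu_sum = 4639 + 2792 + 1152 + 1215 + 5677 + 2718 = 18193

18193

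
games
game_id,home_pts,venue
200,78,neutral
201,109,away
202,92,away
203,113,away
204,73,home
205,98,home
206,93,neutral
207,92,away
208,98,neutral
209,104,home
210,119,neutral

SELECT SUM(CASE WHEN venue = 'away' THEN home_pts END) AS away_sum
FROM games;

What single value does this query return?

406

game_id=200: ✗
game_id=201: ✓ → 109
game_id=202: ✓ → 92
game_id=203: ✓ → 113
game_id=204: ✗
game_id=205: ✗
game_id=206: ✗
game_id=207: ✓ → 92
game_id=208: ✗
game_id=209: ✗
game_id=210: ✗
away_sum = 109 + 92 + 113 + 92 = 406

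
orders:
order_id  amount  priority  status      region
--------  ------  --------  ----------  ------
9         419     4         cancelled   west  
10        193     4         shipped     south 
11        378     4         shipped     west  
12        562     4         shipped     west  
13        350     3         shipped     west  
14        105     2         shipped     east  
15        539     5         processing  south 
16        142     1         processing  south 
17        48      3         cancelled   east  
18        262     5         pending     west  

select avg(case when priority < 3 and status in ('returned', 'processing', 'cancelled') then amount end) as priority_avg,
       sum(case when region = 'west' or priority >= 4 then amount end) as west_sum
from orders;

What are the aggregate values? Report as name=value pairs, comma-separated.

priority_avg=142, west_sum=2703

[priority_avg: priority < 3 and status in ('returned', 'processing', 'cancelled')]
order_id=9: ✗
order_id=10: ✗
order_id=11: ✗
order_id=12: ✗
order_id=13: ✗
order_id=14: ✗
order_id=15: ✗
order_id=16: ✓ → 142
order_id=17: ✗
order_id=18: ✗
priority_avg = 142
—
[west_sum: region = 'west' or priority >= 4]
order_id=9: ✓ → 419
order_id=10: ✓ → 193
order_id=11: ✓ → 378
order_id=12: ✓ → 562
order_id=13: ✓ → 350
order_id=14: ✗
order_id=15: ✓ → 539
order_id=16: ✗
order_id=17: ✗
order_id=18: ✓ → 262
west_sum = 419 + 193 + 378 + 562 + 350 + 539 + 262 = 2703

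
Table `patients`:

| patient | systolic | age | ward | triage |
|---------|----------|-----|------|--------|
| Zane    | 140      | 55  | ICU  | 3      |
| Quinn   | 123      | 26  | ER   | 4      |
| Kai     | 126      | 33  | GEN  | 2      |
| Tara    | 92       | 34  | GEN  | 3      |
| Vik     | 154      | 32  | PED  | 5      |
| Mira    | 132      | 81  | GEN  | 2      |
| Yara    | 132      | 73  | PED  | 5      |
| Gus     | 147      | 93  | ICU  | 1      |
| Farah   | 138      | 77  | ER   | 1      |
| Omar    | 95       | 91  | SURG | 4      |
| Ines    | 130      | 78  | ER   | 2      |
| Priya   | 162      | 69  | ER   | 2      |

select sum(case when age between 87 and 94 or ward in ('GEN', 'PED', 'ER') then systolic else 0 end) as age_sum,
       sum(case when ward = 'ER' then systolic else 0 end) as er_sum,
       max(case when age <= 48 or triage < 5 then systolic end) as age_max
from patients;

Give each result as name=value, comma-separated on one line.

[age_sum: age between 87 and 94 or ward in ('GEN', 'PED', 'ER')]
patient=Zane: ✗
patient=Quinn: ✓ → 123
patient=Kai: ✓ → 126
patient=Tara: ✓ → 92
patient=Vik: ✓ → 154
patient=Mira: ✓ → 132
patient=Yara: ✓ → 132
patient=Gus: ✓ → 147
patient=Farah: ✓ → 138
patient=Omar: ✓ → 95
patient=Ines: ✓ → 130
patient=Priya: ✓ → 162
age_sum = 123 + 126 + 92 + 154 + 132 + 132 + 147 + 138 + 95 + 130 + 162 = 1431
—
[er_sum: ward = 'ER']
patient=Zane: ✗
patient=Quinn: ✓ → 123
patient=Kai: ✗
patient=Tara: ✗
patient=Vik: ✗
patient=Mira: ✗
patient=Yara: ✗
patient=Gus: ✗
patient=Farah: ✓ → 138
patient=Omar: ✗
patient=Ines: ✓ → 130
patient=Priya: ✓ → 162
er_sum = 123 + 138 + 130 + 162 = 553
—
[age_max: age <= 48 or triage < 5]
patient=Zane: ✓ → 140
patient=Quinn: ✓ → 123
patient=Kai: ✓ → 126
patient=Tara: ✓ → 92
patient=Vik: ✓ → 154
patient=Mira: ✓ → 132
patient=Yara: ✗
patient=Gus: ✓ → 147
patient=Farah: ✓ → 138
patient=Omar: ✓ → 95
patient=Ines: ✓ → 130
patient=Priya: ✓ → 162
age_max = MAX(140, 123, 126, 92, 154, 132, 147, 138, 95, 130, 162) = 162

age_sum=1431, er_sum=553, age_max=162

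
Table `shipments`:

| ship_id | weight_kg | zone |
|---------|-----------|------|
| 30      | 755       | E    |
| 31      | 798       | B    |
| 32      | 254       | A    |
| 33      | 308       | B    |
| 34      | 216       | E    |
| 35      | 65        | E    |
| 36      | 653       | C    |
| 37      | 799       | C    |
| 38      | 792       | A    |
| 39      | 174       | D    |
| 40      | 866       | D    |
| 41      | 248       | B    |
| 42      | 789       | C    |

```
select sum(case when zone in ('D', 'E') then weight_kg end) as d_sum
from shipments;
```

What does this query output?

ship_id=30: ✓ → 755
ship_id=31: ✗
ship_id=32: ✗
ship_id=33: ✗
ship_id=34: ✓ → 216
ship_id=35: ✓ → 65
ship_id=36: ✗
ship_id=37: ✗
ship_id=38: ✗
ship_id=39: ✓ → 174
ship_id=40: ✓ → 866
ship_id=41: ✗
ship_id=42: ✗
d_sum = 755 + 216 + 65 + 174 + 866 = 2076

2076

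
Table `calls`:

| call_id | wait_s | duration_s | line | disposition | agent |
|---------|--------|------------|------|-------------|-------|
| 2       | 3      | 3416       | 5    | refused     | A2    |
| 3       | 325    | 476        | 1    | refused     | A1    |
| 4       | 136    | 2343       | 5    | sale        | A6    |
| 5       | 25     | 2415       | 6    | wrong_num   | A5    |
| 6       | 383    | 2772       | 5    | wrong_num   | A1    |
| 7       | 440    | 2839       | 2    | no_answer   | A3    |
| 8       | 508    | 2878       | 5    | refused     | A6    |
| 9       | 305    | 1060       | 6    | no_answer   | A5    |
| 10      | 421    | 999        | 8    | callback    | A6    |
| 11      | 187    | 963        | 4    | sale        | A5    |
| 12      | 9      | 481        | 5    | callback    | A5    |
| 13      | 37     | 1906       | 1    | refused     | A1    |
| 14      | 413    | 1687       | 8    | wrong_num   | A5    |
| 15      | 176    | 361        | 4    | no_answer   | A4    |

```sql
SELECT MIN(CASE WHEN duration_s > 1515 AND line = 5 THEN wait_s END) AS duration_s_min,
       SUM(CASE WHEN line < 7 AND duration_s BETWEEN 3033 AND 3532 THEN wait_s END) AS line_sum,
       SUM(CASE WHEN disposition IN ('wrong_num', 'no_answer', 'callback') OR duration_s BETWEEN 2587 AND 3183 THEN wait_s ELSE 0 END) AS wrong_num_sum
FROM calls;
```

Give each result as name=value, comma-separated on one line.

duration_s_min=3, line_sum=3, wrong_num_sum=2680

[duration_s_min: duration_s > 1515 AND line = 5]
call_id=2: ✓ → 3
call_id=3: ✗
call_id=4: ✓ → 136
call_id=5: ✗
call_id=6: ✓ → 383
call_id=7: ✗
call_id=8: ✓ → 508
call_id=9: ✗
call_id=10: ✗
call_id=11: ✗
call_id=12: ✗
call_id=13: ✗
call_id=14: ✗
call_id=15: ✗
duration_s_min = MIN(3, 136, 383, 508) = 3
—
[line_sum: line < 7 AND duration_s BETWEEN 3033 AND 3532]
call_id=2: ✓ → 3
call_id=3: ✗
call_id=4: ✗
call_id=5: ✗
call_id=6: ✗
call_id=7: ✗
call_id=8: ✗
call_id=9: ✗
call_id=10: ✗
call_id=11: ✗
call_id=12: ✗
call_id=13: ✗
call_id=14: ✗
call_id=15: ✗
line_sum = 3
—
[wrong_num_sum: disposition IN ('wrong_num', 'no_answer', 'callback') OR duration_s BETWEEN 2587 AND 3183]
call_id=2: ✗
call_id=3: ✗
call_id=4: ✗
call_id=5: ✓ → 25
call_id=6: ✓ → 383
call_id=7: ✓ → 440
call_id=8: ✓ → 508
call_id=9: ✓ → 305
call_id=10: ✓ → 421
call_id=11: ✗
call_id=12: ✓ → 9
call_id=13: ✗
call_id=14: ✓ → 413
call_id=15: ✓ → 176
wrong_num_sum = 25 + 383 + 440 + 508 + 305 + 421 + 9 + 413 + 176 = 2680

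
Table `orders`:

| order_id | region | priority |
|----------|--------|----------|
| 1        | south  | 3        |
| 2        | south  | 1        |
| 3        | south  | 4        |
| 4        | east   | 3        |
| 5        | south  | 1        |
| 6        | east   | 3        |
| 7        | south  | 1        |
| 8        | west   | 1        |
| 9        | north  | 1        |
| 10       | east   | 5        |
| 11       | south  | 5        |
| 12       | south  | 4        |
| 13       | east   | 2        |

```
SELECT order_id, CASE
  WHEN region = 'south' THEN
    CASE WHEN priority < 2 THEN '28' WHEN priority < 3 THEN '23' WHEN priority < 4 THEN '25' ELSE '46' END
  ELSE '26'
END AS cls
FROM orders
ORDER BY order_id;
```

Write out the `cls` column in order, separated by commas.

order_id=1: region='south' → inner[priority < 4] → 25
order_id=2: region='south' → inner[priority < 2] → 28
order_id=3: region='south' → inner[ELSE] → 46
order_id=4: region='east' → outer ELSE → 26
order_id=5: region='south' → inner[priority < 2] → 28
order_id=6: region='east' → outer ELSE → 26
order_id=7: region='south' → inner[priority < 2] → 28
order_id=8: region='west' → outer ELSE → 26
order_id=9: region='north' → outer ELSE → 26
order_id=10: region='east' → outer ELSE → 26
order_id=11: region='south' → inner[ELSE] → 46
order_id=12: region='south' → inner[ELSE] → 46
order_id=13: region='east' → outer ELSE → 26

25, 28, 46, 26, 28, 26, 28, 26, 26, 26, 46, 46, 26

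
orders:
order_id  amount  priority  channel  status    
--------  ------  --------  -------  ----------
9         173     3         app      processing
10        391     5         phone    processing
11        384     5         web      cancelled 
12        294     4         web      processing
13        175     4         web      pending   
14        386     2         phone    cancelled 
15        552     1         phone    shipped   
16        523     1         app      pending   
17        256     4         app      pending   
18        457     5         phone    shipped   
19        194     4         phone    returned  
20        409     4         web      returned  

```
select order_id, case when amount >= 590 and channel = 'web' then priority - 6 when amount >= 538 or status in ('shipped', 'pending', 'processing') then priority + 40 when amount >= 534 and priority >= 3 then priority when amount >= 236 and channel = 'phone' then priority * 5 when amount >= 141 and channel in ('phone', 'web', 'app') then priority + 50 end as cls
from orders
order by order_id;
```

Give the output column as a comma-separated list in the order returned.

order_id=9: amount >= 538 or status in ('shipped', 'pending', 'processing') → 43
order_id=10: amount >= 538 or status in ('shipped', 'pending', 'processing') → 45
order_id=11: amount >= 141 and channel in ('phone', 'web', 'app') → 55
order_id=12: amount >= 538 or status in ('shipped', 'pending', 'processing') → 44
order_id=13: amount >= 538 or status in ('shipped', 'pending', 'processing') → 44
order_id=14: amount >= 236 and channel = 'phone' → 10
order_id=15: amount >= 538 or status in ('shipped', 'pending', 'processing') → 41
order_id=16: amount >= 538 or status in ('shipped', 'pending', 'processing') → 41
order_id=17: amount >= 538 or status in ('shipped', 'pending', 'processing') → 44
order_id=18: amount >= 538 or status in ('shipped', 'pending', 'processing') → 45
order_id=19: amount >= 141 and channel in ('phone', 'web', 'app') → 54
order_id=20: amount >= 141 and channel in ('phone', 'web', 'app') → 54

43, 45, 55, 44, 44, 10, 41, 41, 44, 45, 54, 54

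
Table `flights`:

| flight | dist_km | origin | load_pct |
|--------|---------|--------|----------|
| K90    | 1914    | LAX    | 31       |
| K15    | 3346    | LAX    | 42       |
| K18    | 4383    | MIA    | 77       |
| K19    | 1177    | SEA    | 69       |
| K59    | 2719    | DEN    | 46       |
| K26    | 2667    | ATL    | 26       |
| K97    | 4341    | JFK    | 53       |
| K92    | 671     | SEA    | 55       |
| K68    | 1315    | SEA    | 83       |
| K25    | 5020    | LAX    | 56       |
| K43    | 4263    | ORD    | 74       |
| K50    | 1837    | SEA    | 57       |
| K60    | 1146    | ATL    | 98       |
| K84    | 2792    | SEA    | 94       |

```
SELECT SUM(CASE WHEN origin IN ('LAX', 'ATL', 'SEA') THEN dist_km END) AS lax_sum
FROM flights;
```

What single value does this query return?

21885

flight=K90: ✓ → 1914
flight=K15: ✓ → 3346
flight=K18: ✗
flight=K19: ✓ → 1177
flight=K59: ✗
flight=K26: ✓ → 2667
flight=K97: ✗
flight=K92: ✓ → 671
flight=K68: ✓ → 1315
flight=K25: ✓ → 5020
flight=K43: ✗
flight=K50: ✓ → 1837
flight=K60: ✓ → 1146
flight=K84: ✓ → 2792
lax_sum = 1914 + 3346 + 1177 + 2667 + 671 + 1315 + 5020 + 1837 + 1146 + 2792 = 21885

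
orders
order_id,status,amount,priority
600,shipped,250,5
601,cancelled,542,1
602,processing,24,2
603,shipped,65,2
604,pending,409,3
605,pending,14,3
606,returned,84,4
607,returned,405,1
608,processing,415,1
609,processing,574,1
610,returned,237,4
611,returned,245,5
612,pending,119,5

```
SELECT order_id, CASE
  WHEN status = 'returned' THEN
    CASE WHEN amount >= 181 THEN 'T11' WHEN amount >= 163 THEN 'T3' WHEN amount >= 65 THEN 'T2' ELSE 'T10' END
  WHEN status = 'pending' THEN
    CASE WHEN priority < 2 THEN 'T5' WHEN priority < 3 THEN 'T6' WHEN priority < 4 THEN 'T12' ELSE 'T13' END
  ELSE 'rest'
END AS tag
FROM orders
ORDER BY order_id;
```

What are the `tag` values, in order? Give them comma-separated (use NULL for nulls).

order_id=600: status='shipped' → outer ELSE → rest
order_id=601: status='cancelled' → outer ELSE → rest
order_id=602: status='processing' → outer ELSE → rest
order_id=603: status='shipped' → outer ELSE → rest
order_id=604: status='pending' → inner[priority < 4] → T12
order_id=605: status='pending' → inner[priority < 4] → T12
order_id=606: status='returned' → inner[amount >= 65] → T2
order_id=607: status='returned' → inner[amount >= 181] → T11
order_id=608: status='processing' → outer ELSE → rest
order_id=609: status='processing' → outer ELSE → rest
order_id=610: status='returned' → inner[amount >= 181] → T11
order_id=611: status='returned' → inner[amount >= 181] → T11
order_id=612: status='pending' → inner[ELSE] → T13

rest, rest, rest, rest, T12, T12, T2, T11, rest, rest, T11, T11, T13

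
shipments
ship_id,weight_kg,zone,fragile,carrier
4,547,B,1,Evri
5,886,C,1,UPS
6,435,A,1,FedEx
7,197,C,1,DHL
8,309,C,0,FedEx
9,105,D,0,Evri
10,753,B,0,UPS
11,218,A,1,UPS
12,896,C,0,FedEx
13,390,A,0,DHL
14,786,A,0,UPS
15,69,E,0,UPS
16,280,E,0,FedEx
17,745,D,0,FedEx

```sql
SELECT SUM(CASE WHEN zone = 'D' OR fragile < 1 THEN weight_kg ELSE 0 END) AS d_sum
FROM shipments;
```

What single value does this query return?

4333

ship_id=4: ✗
ship_id=5: ✗
ship_id=6: ✗
ship_id=7: ✗
ship_id=8: ✓ → 309
ship_id=9: ✓ → 105
ship_id=10: ✓ → 753
ship_id=11: ✗
ship_id=12: ✓ → 896
ship_id=13: ✓ → 390
ship_id=14: ✓ → 786
ship_id=15: ✓ → 69
ship_id=16: ✓ → 280
ship_id=17: ✓ → 745
d_sum = 309 + 105 + 753 + 896 + 390 + 786 + 69 + 280 + 745 = 4333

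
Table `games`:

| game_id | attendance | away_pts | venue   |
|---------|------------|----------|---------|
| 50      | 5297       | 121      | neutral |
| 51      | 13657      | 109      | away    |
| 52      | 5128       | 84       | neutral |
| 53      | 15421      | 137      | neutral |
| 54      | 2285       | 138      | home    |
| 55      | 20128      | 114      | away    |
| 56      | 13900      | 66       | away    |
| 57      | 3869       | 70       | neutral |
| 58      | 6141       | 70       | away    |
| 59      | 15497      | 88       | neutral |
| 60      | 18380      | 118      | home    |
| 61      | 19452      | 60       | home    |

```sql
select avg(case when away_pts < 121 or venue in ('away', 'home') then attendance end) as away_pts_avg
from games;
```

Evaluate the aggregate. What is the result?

game_id=50: ✗
game_id=51: ✓ → 13657
game_id=52: ✓ → 5128
game_id=53: ✗
game_id=54: ✓ → 2285
game_id=55: ✓ → 20128
game_id=56: ✓ → 13900
game_id=57: ✓ → 3869
game_id=58: ✓ → 6141
game_id=59: ✓ → 15497
game_id=60: ✓ → 18380
game_id=61: ✓ → 19452
away_pts_avg = (13657 + 5128 + 2285 + 20128 + 13900 + 3869 + 6141 + 15497 + 18380 + 19452) / 10 = 11843.7

11843.7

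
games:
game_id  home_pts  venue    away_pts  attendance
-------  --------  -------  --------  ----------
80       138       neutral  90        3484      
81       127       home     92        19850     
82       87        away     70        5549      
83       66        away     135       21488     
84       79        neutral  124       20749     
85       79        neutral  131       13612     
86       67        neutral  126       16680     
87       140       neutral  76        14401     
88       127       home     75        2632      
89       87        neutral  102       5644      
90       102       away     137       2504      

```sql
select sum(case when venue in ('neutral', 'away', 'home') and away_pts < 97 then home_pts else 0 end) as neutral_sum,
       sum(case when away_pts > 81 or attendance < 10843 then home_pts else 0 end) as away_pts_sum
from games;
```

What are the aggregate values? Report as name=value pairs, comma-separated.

neutral_sum=619, away_pts_sum=959

[neutral_sum: venue in ('neutral', 'away', 'home') and away_pts < 97]
game_id=80: ✓ → 138
game_id=81: ✓ → 127
game_id=82: ✓ → 87
game_id=83: ✗
game_id=84: ✗
game_id=85: ✗
game_id=86: ✗
game_id=87: ✓ → 140
game_id=88: ✓ → 127
game_id=89: ✗
game_id=90: ✗
neutral_sum = 138 + 127 + 87 + 140 + 127 = 619
—
[away_pts_sum: away_pts > 81 or attendance < 10843]
game_id=80: ✓ → 138
game_id=81: ✓ → 127
game_id=82: ✓ → 87
game_id=83: ✓ → 66
game_id=84: ✓ → 79
game_id=85: ✓ → 79
game_id=86: ✓ → 67
game_id=87: ✗
game_id=88: ✓ → 127
game_id=89: ✓ → 87
game_id=90: ✓ → 102
away_pts_sum = 138 + 127 + 87 + 66 + 79 + 79 + 67 + 127 + 87 + 102 = 959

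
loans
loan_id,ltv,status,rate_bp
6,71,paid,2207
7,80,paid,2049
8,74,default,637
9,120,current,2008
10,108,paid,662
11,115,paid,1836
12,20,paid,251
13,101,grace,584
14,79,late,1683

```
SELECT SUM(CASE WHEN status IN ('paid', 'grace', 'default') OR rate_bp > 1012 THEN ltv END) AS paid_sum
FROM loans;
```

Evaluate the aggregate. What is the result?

loan_id=6: ✓ → 71
loan_id=7: ✓ → 80
loan_id=8: ✓ → 74
loan_id=9: ✓ → 120
loan_id=10: ✓ → 108
loan_id=11: ✓ → 115
loan_id=12: ✓ → 20
loan_id=13: ✓ → 101
loan_id=14: ✓ → 79
paid_sum = 71 + 80 + 74 + 120 + 108 + 115 + 20 + 101 + 79 = 768

768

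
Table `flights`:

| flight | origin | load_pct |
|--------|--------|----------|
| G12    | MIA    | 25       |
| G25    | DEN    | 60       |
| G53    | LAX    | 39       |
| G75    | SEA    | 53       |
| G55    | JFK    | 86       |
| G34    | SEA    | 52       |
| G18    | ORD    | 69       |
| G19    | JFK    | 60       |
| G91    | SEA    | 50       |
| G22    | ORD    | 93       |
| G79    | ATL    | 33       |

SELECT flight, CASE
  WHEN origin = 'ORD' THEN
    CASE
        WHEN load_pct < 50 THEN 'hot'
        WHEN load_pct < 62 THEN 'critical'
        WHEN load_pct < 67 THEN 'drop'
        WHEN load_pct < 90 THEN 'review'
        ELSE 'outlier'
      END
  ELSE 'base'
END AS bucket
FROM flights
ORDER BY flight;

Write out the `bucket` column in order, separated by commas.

base, review, base, outlier, base, base, base, base, base, base, base

flight=G12: origin='MIA' → outer ELSE → base
flight=G18: origin='ORD' → inner[load_pct < 90] → review
flight=G19: origin='JFK' → outer ELSE → base
flight=G22: origin='ORD' → inner[ELSE] → outlier
flight=G25: origin='DEN' → outer ELSE → base
flight=G34: origin='SEA' → outer ELSE → base
flight=G53: origin='LAX' → outer ELSE → base
flight=G55: origin='JFK' → outer ELSE → base
flight=G75: origin='SEA' → outer ELSE → base
flight=G79: origin='ATL' → outer ELSE → base
flight=G91: origin='SEA' → outer ELSE → base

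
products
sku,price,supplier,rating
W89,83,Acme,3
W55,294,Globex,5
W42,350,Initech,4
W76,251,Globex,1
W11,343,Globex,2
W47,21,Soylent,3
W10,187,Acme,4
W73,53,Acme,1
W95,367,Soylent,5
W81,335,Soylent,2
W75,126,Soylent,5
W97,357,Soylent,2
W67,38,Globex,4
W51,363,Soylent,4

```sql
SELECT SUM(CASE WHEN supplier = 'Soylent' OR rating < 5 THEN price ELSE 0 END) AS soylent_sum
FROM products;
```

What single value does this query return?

sku=W89: ✓ → 83
sku=W55: ✗
sku=W42: ✓ → 350
sku=W76: ✓ → 251
sku=W11: ✓ → 343
sku=W47: ✓ → 21
sku=W10: ✓ → 187
sku=W73: ✓ → 53
sku=W95: ✓ → 367
sku=W81: ✓ → 335
sku=W75: ✓ → 126
sku=W97: ✓ → 357
sku=W67: ✓ → 38
sku=W51: ✓ → 363
soylent_sum = 83 + 350 + 251 + 343 + 21 + 187 + 53 + 367 + 335 + 126 + 357 + 38 + 363 = 2874

2874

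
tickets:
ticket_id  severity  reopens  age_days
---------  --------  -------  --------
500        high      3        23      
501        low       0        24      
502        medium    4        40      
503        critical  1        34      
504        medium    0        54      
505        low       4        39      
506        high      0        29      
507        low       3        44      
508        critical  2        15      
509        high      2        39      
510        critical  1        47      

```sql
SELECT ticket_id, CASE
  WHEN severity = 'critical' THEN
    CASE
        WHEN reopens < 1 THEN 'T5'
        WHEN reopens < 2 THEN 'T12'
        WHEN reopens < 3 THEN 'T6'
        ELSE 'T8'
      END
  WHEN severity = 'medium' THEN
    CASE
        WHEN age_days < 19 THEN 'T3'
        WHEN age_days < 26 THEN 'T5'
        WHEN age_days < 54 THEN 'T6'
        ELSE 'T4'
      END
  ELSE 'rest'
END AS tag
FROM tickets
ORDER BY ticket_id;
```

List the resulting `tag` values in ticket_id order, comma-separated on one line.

rest, rest, T6, T12, T4, rest, rest, rest, T6, rest, T12

ticket_id=500: severity='high' → outer ELSE → rest
ticket_id=501: severity='low' → outer ELSE → rest
ticket_id=502: severity='medium' → inner[age_days < 54] → T6
ticket_id=503: severity='critical' → inner[reopens < 2] → T12
ticket_id=504: severity='medium' → inner[ELSE] → T4
ticket_id=505: severity='low' → outer ELSE → rest
ticket_id=506: severity='high' → outer ELSE → rest
ticket_id=507: severity='low' → outer ELSE → rest
ticket_id=508: severity='critical' → inner[reopens < 3] → T6
ticket_id=509: severity='high' → outer ELSE → rest
ticket_id=510: severity='critical' → inner[reopens < 2] → T12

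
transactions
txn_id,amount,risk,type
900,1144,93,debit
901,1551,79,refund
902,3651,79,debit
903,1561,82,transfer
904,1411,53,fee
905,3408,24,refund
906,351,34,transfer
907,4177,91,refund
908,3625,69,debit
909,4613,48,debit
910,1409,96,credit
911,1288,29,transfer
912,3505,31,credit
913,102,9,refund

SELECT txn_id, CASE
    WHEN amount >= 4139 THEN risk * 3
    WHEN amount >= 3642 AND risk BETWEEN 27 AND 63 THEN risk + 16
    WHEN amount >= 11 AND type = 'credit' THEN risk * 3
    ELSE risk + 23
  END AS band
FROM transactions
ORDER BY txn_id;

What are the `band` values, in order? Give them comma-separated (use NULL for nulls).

txn_id=900: ELSE → 116
txn_id=901: ELSE → 102
txn_id=902: ELSE → 102
txn_id=903: ELSE → 105
txn_id=904: ELSE → 76
txn_id=905: ELSE → 47
txn_id=906: ELSE → 57
txn_id=907: amount >= 4139 → 273
txn_id=908: ELSE → 92
txn_id=909: amount >= 4139 → 144
txn_id=910: amount >= 11 AND type = 'credit' → 288
txn_id=911: ELSE → 52
txn_id=912: amount >= 11 AND type = 'credit' → 93
txn_id=913: ELSE → 32

116, 102, 102, 105, 76, 47, 57, 273, 92, 144, 288, 52, 93, 32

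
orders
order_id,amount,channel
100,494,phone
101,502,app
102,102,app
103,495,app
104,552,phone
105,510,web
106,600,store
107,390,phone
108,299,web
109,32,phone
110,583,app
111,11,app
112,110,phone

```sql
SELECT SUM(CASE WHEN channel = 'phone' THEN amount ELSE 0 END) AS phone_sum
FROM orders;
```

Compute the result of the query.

1578

order_id=100: ✓ → 494
order_id=101: ✗
order_id=102: ✗
order_id=103: ✗
order_id=104: ✓ → 552
order_id=105: ✗
order_id=106: ✗
order_id=107: ✓ → 390
order_id=108: ✗
order_id=109: ✓ → 32
order_id=110: ✗
order_id=111: ✗
order_id=112: ✓ → 110
phone_sum = 494 + 552 + 390 + 32 + 110 = 1578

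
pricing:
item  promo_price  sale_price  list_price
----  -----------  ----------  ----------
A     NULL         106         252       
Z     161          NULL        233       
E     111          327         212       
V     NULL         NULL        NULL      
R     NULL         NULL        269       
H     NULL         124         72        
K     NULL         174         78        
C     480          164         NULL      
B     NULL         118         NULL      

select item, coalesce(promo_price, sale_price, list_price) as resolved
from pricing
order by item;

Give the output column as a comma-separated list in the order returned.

106, 118, 480, 111, 124, 174, 269, NULL, 161

item=A: promo_price=NULL, sale_price=106 → 106
item=B: promo_price=NULL, sale_price=118 → 118
item=C: promo_price=480 → 480
item=E: promo_price=111 → 111
item=H: promo_price=NULL, sale_price=124 → 124
item=K: promo_price=NULL, sale_price=174 → 174
item=R: promo_price=NULL, sale_price=NULL, list_price=269 → 269
item=V: promo_price=NULL, sale_price=NULL, list_price=NULL (all NULL) → NULL
item=Z: promo_price=161 → 161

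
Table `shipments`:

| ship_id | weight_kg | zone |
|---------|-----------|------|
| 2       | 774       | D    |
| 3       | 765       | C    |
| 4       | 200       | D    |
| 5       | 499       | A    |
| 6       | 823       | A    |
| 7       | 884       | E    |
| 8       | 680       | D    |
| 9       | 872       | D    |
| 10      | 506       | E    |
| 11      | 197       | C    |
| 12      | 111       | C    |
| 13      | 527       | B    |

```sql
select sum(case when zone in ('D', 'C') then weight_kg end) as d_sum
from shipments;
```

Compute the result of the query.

ship_id=2: ✓ → 774
ship_id=3: ✓ → 765
ship_id=4: ✓ → 200
ship_id=5: ✗
ship_id=6: ✗
ship_id=7: ✗
ship_id=8: ✓ → 680
ship_id=9: ✓ → 872
ship_id=10: ✗
ship_id=11: ✓ → 197
ship_id=12: ✓ → 111
ship_id=13: ✗
d_sum = 774 + 765 + 200 + 680 + 872 + 197 + 111 = 3599

3599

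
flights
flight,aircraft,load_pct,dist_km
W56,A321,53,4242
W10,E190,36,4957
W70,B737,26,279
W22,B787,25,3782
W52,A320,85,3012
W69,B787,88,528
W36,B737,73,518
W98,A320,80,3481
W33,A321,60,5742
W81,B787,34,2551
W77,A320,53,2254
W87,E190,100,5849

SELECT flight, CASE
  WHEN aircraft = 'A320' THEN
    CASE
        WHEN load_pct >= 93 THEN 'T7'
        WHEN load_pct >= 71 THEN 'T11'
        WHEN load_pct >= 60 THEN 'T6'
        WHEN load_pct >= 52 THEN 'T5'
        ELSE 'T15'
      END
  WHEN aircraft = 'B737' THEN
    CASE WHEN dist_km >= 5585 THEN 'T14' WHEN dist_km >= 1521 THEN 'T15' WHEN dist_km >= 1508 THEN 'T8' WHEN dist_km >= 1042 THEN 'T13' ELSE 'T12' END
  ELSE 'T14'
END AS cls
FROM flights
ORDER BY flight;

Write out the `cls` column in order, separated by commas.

T14, T14, T14, T12, T11, T14, T14, T12, T5, T14, T14, T11

flight=W10: aircraft='E190' → outer ELSE → T14
flight=W22: aircraft='B787' → outer ELSE → T14
flight=W33: aircraft='A321' → outer ELSE → T14
flight=W36: aircraft='B737' → inner[ELSE] → T12
flight=W52: aircraft='A320' → inner[load_pct >= 71] → T11
flight=W56: aircraft='A321' → outer ELSE → T14
flight=W69: aircraft='B787' → outer ELSE → T14
flight=W70: aircraft='B737' → inner[ELSE] → T12
flight=W77: aircraft='A320' → inner[load_pct >= 52] → T5
flight=W81: aircraft='B787' → outer ELSE → T14
flight=W87: aircraft='E190' → outer ELSE → T14
flight=W98: aircraft='A320' → inner[load_pct >= 71] → T11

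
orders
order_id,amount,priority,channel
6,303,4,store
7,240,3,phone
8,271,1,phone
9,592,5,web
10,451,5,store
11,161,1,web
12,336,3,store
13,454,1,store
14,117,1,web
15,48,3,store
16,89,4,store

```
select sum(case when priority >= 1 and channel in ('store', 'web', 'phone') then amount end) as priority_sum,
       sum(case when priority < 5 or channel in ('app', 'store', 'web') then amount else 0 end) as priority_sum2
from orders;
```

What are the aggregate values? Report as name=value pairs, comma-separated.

priority_sum=3062, priority_sum2=3062

[priority_sum: priority >= 1 and channel in ('store', 'web', 'phone')]
order_id=6: ✓ → 303
order_id=7: ✓ → 240
order_id=8: ✓ → 271
order_id=9: ✓ → 592
order_id=10: ✓ → 451
order_id=11: ✓ → 161
order_id=12: ✓ → 336
order_id=13: ✓ → 454
order_id=14: ✓ → 117
order_id=15: ✓ → 48
order_id=16: ✓ → 89
priority_sum = 303 + 240 + 271 + 592 + 451 + 161 + 336 + 454 + 117 + 48 + 89 = 3062
—
[priority_sum2: priority < 5 or channel in ('app', 'store', 'web')]
order_id=6: ✓ → 303
order_id=7: ✓ → 240
order_id=8: ✓ → 271
order_id=9: ✓ → 592
order_id=10: ✓ → 451
order_id=11: ✓ → 161
order_id=12: ✓ → 336
order_id=13: ✓ → 454
order_id=14: ✓ → 117
order_id=15: ✓ → 48
order_id=16: ✓ → 89
priority_sum2 = 303 + 240 + 271 + 592 + 451 + 161 + 336 + 454 + 117 + 48 + 89 = 3062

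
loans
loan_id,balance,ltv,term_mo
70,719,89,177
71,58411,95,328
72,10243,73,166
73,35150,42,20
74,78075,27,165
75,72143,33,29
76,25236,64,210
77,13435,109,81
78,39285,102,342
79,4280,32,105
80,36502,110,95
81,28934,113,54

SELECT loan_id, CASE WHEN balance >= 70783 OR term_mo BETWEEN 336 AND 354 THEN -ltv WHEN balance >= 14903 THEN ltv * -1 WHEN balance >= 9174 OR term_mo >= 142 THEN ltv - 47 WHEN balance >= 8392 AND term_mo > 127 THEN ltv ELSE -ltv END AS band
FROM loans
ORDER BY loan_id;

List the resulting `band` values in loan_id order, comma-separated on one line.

loan_id=70: balance >= 9174 OR term_mo >= 142 → 42
loan_id=71: balance >= 14903 → -95
loan_id=72: balance >= 9174 OR term_mo >= 142 → 26
loan_id=73: balance >= 14903 → -42
loan_id=74: balance >= 70783 OR term_mo BETWEEN 336 AND 354 → -27
loan_id=75: balance >= 70783 OR term_mo BETWEEN 336 AND 354 → -33
loan_id=76: balance >= 14903 → -64
loan_id=77: balance >= 9174 OR term_mo >= 142 → 62
loan_id=78: balance >= 70783 OR term_mo BETWEEN 336 AND 354 → -102
loan_id=79: ELSE → -32
loan_id=80: balance >= 14903 → -110
loan_id=81: balance >= 14903 → -113

42, -95, 26, -42, -27, -33, -64, 62, -102, -32, -110, -113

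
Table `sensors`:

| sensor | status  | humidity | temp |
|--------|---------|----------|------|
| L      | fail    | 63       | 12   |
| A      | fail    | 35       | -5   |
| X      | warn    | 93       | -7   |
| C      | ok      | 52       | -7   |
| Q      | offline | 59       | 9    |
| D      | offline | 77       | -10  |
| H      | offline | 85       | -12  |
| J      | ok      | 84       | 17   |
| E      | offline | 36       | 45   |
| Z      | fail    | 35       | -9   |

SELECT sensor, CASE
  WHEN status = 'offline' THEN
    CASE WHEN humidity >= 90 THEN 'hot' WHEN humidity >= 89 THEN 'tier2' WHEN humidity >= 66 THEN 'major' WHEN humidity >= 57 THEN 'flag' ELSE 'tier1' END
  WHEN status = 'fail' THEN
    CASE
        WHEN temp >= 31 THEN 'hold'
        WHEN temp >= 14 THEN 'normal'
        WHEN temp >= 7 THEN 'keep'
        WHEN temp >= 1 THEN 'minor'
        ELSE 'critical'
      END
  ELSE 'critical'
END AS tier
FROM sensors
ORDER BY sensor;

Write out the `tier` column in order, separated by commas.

critical, critical, major, tier1, major, critical, keep, flag, critical, critical

sensor=A: status='fail' → inner[ELSE] → critical
sensor=C: status='ok' → outer ELSE → critical
sensor=D: status='offline' → inner[humidity >= 66] → major
sensor=E: status='offline' → inner[ELSE] → tier1
sensor=H: status='offline' → inner[humidity >= 66] → major
sensor=J: status='ok' → outer ELSE → critical
sensor=L: status='fail' → inner[temp >= 7] → keep
sensor=Q: status='offline' → inner[humidity >= 57] → flag
sensor=X: status='warn' → outer ELSE → critical
sensor=Z: status='fail' → inner[ELSE] → critical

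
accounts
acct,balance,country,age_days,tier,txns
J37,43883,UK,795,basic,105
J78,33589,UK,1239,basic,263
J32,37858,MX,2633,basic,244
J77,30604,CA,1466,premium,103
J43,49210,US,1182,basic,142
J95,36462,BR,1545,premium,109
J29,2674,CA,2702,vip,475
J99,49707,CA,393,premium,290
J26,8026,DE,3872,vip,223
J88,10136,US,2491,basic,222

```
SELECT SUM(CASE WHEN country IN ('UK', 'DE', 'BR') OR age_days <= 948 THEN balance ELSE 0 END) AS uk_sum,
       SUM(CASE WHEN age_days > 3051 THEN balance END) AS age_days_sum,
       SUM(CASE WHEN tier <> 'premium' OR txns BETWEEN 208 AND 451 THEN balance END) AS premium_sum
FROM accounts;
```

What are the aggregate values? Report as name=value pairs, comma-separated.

uk_sum=171667, age_days_sum=8026, premium_sum=235083

[uk_sum: country IN ('UK', 'DE', 'BR') OR age_days <= 948]
acct=J37: ✓ → 43883
acct=J78: ✓ → 33589
acct=J32: ✗
acct=J77: ✗
acct=J43: ✗
acct=J95: ✓ → 36462
acct=J29: ✗
acct=J99: ✓ → 49707
acct=J26: ✓ → 8026
acct=J88: ✗
uk_sum = 43883 + 33589 + 36462 + 49707 + 8026 = 171667
—
[age_days_sum: age_days > 3051]
acct=J37: ✗
acct=J78: ✗
acct=J32: ✗
acct=J77: ✗
acct=J43: ✗
acct=J95: ✗
acct=J29: ✗
acct=J99: ✗
acct=J26: ✓ → 8026
acct=J88: ✗
age_days_sum = 8026
—
[premium_sum: tier <> 'premium' OR txns BETWEEN 208 AND 451]
acct=J37: ✓ → 43883
acct=J78: ✓ → 33589
acct=J32: ✓ → 37858
acct=J77: ✗
acct=J43: ✓ → 49210
acct=J95: ✗
acct=J29: ✓ → 2674
acct=J99: ✓ → 49707
acct=J26: ✓ → 8026
acct=J88: ✓ → 10136
premium_sum = 43883 + 33589 + 37858 + 49210 + 2674 + 49707 + 8026 + 10136 = 235083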